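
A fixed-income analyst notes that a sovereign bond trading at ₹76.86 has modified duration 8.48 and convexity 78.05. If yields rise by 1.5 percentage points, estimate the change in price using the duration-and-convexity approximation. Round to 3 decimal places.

-₹9.102

Duration effect: -D_mod·Δy = -8.48 × (+0.015) = -0.127200
Convexity effect: ½·C·(Δy)² = 0.5 × 78.05 × (0.015)² = +0.008780625
ΔP/P ≈ -0.127200 + 0.008780625 = -0.118419375
ΔP ≈ 76.86 × (-0.118419375) = -9.1017131625.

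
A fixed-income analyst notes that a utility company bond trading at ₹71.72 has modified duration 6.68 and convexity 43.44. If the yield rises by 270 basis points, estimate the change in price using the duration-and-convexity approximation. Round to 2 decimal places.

Duration effect: -D_mod·Δy = -6.68 × (+0.027) = -0.180360
Convexity effect: ½·C·(Δy)² = 0.5 × 43.44 × (0.027)² = +0.01583388
ΔP/P ≈ -0.180360 + 0.01583388 = -0.16452612
ΔP ≈ 71.72 × (-0.16452612) = -11.7998133264.

-₹11.80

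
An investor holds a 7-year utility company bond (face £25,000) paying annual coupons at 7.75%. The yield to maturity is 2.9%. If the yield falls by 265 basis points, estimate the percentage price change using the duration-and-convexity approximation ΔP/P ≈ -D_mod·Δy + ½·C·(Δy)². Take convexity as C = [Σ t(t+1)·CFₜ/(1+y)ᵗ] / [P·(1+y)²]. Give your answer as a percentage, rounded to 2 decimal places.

+16.49%

With y = 0.029:
  t   CF        PV=CF/(1+0.029)^t    t·PV        t(t+1)·PV
  1     1,937.50     1,882.8960     1,882.8960       3,765.7920
  2     1,937.50     1,829.8309     3,659.6618      10,978.9855
  3     1,937.50     1,778.2613     5,334.7840      21,339.1361
  4     1,937.50     1,728.1451     6,912.5805      34,562.9026
  5     1,937.50     1,679.4413     8,397.2067      50,383.2400
  6     1,937.50     1,632.1101     9,792.6608      68,548.6258
  7    26,937.50    22,052.0853   154,364.5973   1,234,916.7781
  Σ                 32,582.7702   190,344.3872   1,424,495.4601
P = 32,582.7702; D_Mac = 5.84187 yrs; D_mod = 5.67723 yrs; C = 41.28976.
Duration effect: -5.67723 × (-0.0265) = +0.150447
Convexity effect: 0.5 × 41.28976 × (-0.0265)² = +0.0144979
ΔP/P ≈ +0.150447 + 0.0144979 = +0.164945 = +16.4945%.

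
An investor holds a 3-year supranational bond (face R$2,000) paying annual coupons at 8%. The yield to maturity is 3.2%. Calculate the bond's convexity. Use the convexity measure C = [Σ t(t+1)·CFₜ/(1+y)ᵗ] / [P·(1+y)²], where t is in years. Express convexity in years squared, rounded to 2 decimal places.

10.25

With y = 0.032:
  t   CF        PV=CF/(1+0.032)^t    t·PV        t(t+1)·PV
  1       160.00       155.0388       155.0388         310.0775
  2       160.00       150.2314       300.4627         901.3881
  3     2,160.00     1,965.2358     5,895.7073      23,582.8292
  Σ                  2,270.5059     6,351.2088      24,794.2948
P = 2,270.5059.
Convexity = Σ t(t+1)·PV / [P·(1+y)²] = 24,794.2948 / (2,270.5059 × 1.065024) = 10.25344.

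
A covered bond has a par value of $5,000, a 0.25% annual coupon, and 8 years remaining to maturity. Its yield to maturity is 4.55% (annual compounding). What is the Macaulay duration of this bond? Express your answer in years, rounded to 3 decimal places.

Periodic yield y = 0.0455. Discount each cash flow and weight by its year:
  t   CF        PV=CF/(1+0.0455)^t    t·PV
  1        12.50        11.9560        11.9560
  2        12.50        11.4357        22.8714
  3        12.50        10.9380        32.8140
  4        12.50        10.4620        41.8479
  5        12.50        10.0067        50.0334
  6        12.50         9.5712        57.4271
  7        12.50         9.1547        64.0826
  8     5,012.50     3,511.2527    28,090.0217
  Σ                  3,584.7769    28,371.0541
Price P = Σ PV = 3,584.7769.
Macaulay duration = Σ(t·PV) / P = 28,371.0541 / 3,584.7769 = 7.91432 years.

7.914 years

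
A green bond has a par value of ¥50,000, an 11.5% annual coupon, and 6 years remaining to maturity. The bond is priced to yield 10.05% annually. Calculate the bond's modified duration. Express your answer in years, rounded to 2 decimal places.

Periodic yield y = 0.1005. First find Macaulay duration:
  t   CF        PV=CF/(1+0.1005)^t    t·PV
  1     5,750.00     5,224.8978     5,224.8978
  2     5,750.00     4,747.7490     9,495.4980
  3     5,750.00     4,314.1745    12,942.5234
  4     5,750.00     3,920.1949    15,680.7795
  5     5,750.00     3,562.1943    17,810.9717
  6    55,750.00    31,383.7323   188,302.3937
  Σ                 53,152.9427   249,457.0641
P = 53,152.9427; Macaulay duration = 249,457.0641 / 53,152.9427 = 4.69319 years.
Modified duration = D_Mac / (1 + y) = 4.69319 / 1.1005 = 4.26460 years.

4.26 years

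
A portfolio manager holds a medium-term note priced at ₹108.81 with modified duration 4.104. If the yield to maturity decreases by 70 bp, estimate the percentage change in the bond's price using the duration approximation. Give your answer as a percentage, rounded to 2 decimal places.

+2.87%

Duration approximation: ΔP/P ≈ -D_mod · Δy = -4.104 × (-0.007) = +0.028728.
As a percentage: +2.8728%.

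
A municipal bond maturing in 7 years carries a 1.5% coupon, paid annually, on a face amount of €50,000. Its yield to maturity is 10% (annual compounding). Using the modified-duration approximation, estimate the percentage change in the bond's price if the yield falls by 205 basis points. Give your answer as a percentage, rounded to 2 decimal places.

+12.26%

Periodic yield y = 0.1. Modified duration first:
  t   CF        PV=CF/(1+0.1)^t    t·PV
  1       750.00       681.8182       681.8182
  2       750.00       619.8347     1,239.6694
  3       750.00       563.4861     1,690.4583
  4       750.00       512.2601     2,049.0404
  5       750.00       465.6910     2,328.4550
  6       750.00       423.3554     2,540.1327
  7    50,750.00    26,042.7745   182,299.4215
  Σ                 29,309.2200   192,828.9954
P = 29,309.2200; D_Mac = 6.57912 yrs; D_mod = 6.57912/(1+0.1) = 5.98102 yrs.
ΔP/P ≈ -D_mod · Δy = -5.98102 × (-0.0205) = +0.122611 = +12.2611%.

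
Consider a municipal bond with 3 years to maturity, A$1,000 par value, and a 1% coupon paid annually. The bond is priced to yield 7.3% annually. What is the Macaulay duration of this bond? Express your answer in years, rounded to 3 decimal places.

2.967 years

Periodic yield y = 0.073. Discount each cash flow and weight by its year:
  t   CF        PV=CF/(1+0.073)^t    t·PV
  1        10.00         9.3197         9.3197
  2        10.00         8.6856        17.3712
  3     1,010.00       817.5648     2,452.6945
  Σ                    835.5701     2,479.3854
Price P = Σ PV = 835.5701.
Macaulay duration = Σ(t·PV) / P = 2,479.3854 / 835.5701 = 2.96730 years.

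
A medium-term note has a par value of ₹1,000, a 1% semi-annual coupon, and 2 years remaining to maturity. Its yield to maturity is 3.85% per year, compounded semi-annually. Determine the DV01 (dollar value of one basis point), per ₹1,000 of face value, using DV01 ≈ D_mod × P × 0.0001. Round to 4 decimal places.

Periodic yield y = 0.01925.
  t   CF        PV=CF/(1+0.01925)^t    t·PV
  1         5.00         4.9056         4.9056
  2         5.00         4.8129         9.6258
  3         5.00         4.7220        14.1661
  4     1,005.00       931.2005     3,724.8018
  Σ                    945.6410     3,753.4993
P = 945.6410; D_Mac = 3.96926 half-year periods = 1.98463 yrs; D_mod = 1.94715 yrs.
DV01 ≈ 1.94715 × 945.6410 × 0.0001 = 0.184130.

₹0.1841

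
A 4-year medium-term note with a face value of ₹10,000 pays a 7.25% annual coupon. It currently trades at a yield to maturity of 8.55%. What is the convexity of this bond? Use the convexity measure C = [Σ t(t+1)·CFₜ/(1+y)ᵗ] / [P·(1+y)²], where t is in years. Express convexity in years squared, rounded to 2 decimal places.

14.74

With y = 0.0855:
  t   CF        PV=CF/(1+0.0855)^t    t·PV        t(t+1)·PV
  1       725.00       667.8950       667.8950       1,335.7900
  2       725.00       615.2879     1,230.5757       3,691.7272
  3       725.00       566.8244     1,700.4731       6,801.8926
  4    10,725.00     7,724.6354    30,898.5416     154,492.7079
  Σ                  9,574.6426    34,497.4854     166,322.1176
P = 9,574.6426.
Convexity = Σ t(t+1)·PV / [P·(1+y)²] = 166,322.1176 / (9,574.6426 × 1.178310) = 14.74239.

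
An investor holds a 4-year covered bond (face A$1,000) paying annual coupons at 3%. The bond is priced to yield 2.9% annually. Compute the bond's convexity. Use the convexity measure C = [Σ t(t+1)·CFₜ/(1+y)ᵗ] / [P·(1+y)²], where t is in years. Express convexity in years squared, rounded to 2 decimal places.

17.81

With y = 0.029:
  t   CF        PV=CF/(1+0.029)^t    t·PV        t(t+1)·PV
  1        30.00        29.1545        29.1545          58.3090
  2        30.00        28.3329        56.6657         169.9972
  3        30.00        27.5344        82.6031         330.4124
  4     1,030.00       918.7043     3,674.8170      18,374.0850
  Σ                  1,003.7260     3,843.2404      18,932.8037
P = 1,003.7260.
Convexity = Σ t(t+1)·PV / [P·(1+y)²] = 18,932.8037 / (1,003.7260 × 1.058841) = 17.81431.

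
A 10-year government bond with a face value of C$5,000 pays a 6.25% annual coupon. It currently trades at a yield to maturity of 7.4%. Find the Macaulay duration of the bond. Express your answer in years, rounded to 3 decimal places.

7.620 years

Periodic yield y = 0.074. Discount each cash flow and weight by its year:
  t   CF        PV=CF/(1+0.074)^t    t·PV
  1       312.50       290.9683       290.9683
  2       312.50       270.9202       541.8405
  3       312.50       252.2535       756.7605
  4       312.50       234.8729       939.4916
  5       312.50       218.6898     1,093.4492
  6       312.50       203.6218     1,221.7310
  7       312.50       189.5920     1,327.1441
  8       312.50       176.5289     1,412.2311
  9       312.50       164.3658     1,479.2923
  10    5,312.50     2,601.6935    26,016.9349
  Σ                  4,603.5068    35,079.8434
Price P = Σ PV = 4,603.5068.
Macaulay duration = Σ(t·PV) / P = 35,079.8434 / 4,603.5068 = 7.62024 years.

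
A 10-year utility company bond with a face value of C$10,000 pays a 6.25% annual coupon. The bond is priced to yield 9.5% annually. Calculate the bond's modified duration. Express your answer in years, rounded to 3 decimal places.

6.774 years

Periodic yield y = 0.095. First find Macaulay duration:
  t   CF        PV=CF/(1+0.095)^t    t·PV
  1       625.00       570.7763       570.7763
  2       625.00       521.2569     1,042.5137
  3       625.00       476.0337     1,428.1010
  4       625.00       434.7339     1,738.9357
  5       625.00       397.0173     1,985.0865
  6       625.00       362.5729     2,175.4372
  7       625.00       331.1168     2,317.8174
  8       625.00       302.3897     2,419.1180
  9       625.00       276.1550     2,485.3952
  10   10,625.00     4,287.3382    42,873.3823
  Σ                  7,959.3906    59,036.5633
P = 7,959.3906; Macaulay duration = 59,036.5633 / 7,959.3906 = 7.41722 years.
Modified duration = D_Mac / (1 + y) = 7.41722 / 1.095 = 6.77372 years.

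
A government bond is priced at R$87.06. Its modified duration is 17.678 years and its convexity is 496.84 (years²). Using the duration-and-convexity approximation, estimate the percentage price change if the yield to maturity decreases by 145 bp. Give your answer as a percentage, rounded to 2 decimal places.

+30.86%

Duration effect: -D_mod·Δy = -17.678 × (-0.0145) = +0.256331
Convexity effect: ½·C·(Δy)² = 0.5 × 496.84 × (-0.0145)² = +0.052230305
ΔP/P ≈ +0.256331 + 0.052230305 = +0.308561305
= +30.8561305%.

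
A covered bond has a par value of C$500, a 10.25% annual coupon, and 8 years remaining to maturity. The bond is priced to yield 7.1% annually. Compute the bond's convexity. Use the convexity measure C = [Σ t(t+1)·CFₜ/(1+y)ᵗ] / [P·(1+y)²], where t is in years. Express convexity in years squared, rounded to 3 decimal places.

With y = 0.071:
  t   CF        PV=CF/(1+0.071)^t    t·PV        t(t+1)·PV
  1        51.25        47.8525        47.8525          95.7049
  2        51.25        44.6802        89.3604         268.0811
  3        51.25        41.7182       125.1546         500.6183
  4        51.25        38.9526       155.8102         779.0512
  5        51.25        36.3703       181.8513       1,091.1081
  6        51.25        33.9592       203.7550       1,426.2851
  7        51.25        31.7079       221.9553       1,775.6428
  8       551.25       318.4438     2,547.5506      22,927.9556
  Σ                    593.6846     3,573.2900      28,864.4470
P = 593.6846.
Convexity = Σ t(t+1)·PV / [P·(1+y)²] = 28,864.4470 / (593.6846 × 1.147041) = 42.38660.

42.387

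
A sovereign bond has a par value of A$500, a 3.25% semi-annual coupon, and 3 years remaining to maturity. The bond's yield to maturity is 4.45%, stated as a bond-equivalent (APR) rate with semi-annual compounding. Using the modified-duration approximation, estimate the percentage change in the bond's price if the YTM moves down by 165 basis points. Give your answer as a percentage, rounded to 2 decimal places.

Periodic yield y = 0.02225. Modified duration first:
  t   CF        PV=CF/(1+0.02225)^t    t·PV
  1        8.125         7.9482         7.9482
  2        8.125         7.7752        15.5503
  3        8.125         7.6059        22.8178
  4        8.125         7.4404        29.7615
  5        8.125         7.2784        36.3922
  6      508.125       445.2745     2,671.6471
  Σ                    483.3226     2,784.1170
P = 483.3226; D_Mac = 5.76037 half-year periods = 2.88019 yrs; D_mod = 2.88019/(1+0.02225) = 2.81750 yrs.
ΔP/P ≈ -D_mod · Δy = -2.81750 × (-0.0165) = +0.046489 = +4.6489%.

+4.65%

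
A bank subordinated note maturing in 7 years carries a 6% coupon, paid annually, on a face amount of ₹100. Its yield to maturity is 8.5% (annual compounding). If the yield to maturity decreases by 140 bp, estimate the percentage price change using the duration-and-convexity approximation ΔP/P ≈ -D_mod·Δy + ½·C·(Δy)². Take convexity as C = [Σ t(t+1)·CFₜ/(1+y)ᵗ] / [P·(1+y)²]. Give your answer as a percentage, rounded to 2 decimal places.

+7.89%

With y = 0.085:
  t   CF        PV=CF/(1+0.085)^t    t·PV        t(t+1)·PV
  1         6.00         5.5300         5.5300          11.0599
  2         6.00         5.0967        10.1935          30.5804
  3         6.00         4.6974        14.0923          56.3694
  4         6.00         4.3294        17.3178          86.5889
  5         6.00         3.9903        19.9514         119.7082
  6         6.00         3.6777        22.0660         154.4622
  7       106.00        59.8822       419.1754       3,353.4028
  Σ                     87.2037       508.3263       3,812.1718
P = 87.2037; D_Mac = 5.82918 yrs; D_mod = 5.37252 yrs; C = 37.13453.
Duration effect: -5.37252 × (-0.014) = +0.075215
Convexity effect: 0.5 × 37.13453 × (-0.014)² = +0.0036392
ΔP/P ≈ +0.075215 + 0.0036392 = +0.078854 = +7.8854%.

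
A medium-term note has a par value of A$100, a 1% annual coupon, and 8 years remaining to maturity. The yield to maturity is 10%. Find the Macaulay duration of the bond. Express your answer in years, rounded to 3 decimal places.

Periodic yield y = 0.1. Discount each cash flow and weight by its year:
  t   CF        PV=CF/(1+0.1)^t    t·PV
  1         1.00         0.9091         0.9091
  2         1.00         0.8264         1.6529
  3         1.00         0.7513         2.2539
  4         1.00         0.6830         2.7321
  5         1.00         0.6209         3.1046
  6         1.00         0.5645         3.3868
  7         1.00         0.5132         3.5921
  8       101.00        47.1172       376.9380
  Σ                     51.9857       394.5695
Price P = Σ PV = 51.9857.
Macaulay duration = Σ(t·PV) / P = 394.5695 / 51.9857 = 7.58997 years.

7.590 years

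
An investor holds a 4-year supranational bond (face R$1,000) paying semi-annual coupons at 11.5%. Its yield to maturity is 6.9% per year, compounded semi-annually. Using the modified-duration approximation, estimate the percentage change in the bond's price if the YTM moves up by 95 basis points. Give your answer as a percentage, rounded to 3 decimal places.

Periodic yield y = 0.0345. Modified duration first:
  t   CF        PV=CF/(1+0.0345)^t    t·PV
  1        57.50        55.5824        55.5824
  2        57.50        53.7288       107.4575
  3        57.50        51.9369       155.8108
  4        57.50        50.2049       200.8195
  5        57.50        48.5306       242.6528
  6        57.50        46.9121       281.4726
  7        57.50        45.3476       317.4333
  8     1,057.50       806.1882     6,449.5053
  Σ                  1,158.4314     7,810.7342
P = 1,158.4314; D_Mac = 6.74251 half-year periods = 3.37125 yrs; D_mod = 3.37125/(1+0.0345) = 3.25883 yrs.
ΔP/P ≈ -D_mod · Δy = -3.25883 × (+0.0095) = -0.030959 = -3.0959%.

-3.096%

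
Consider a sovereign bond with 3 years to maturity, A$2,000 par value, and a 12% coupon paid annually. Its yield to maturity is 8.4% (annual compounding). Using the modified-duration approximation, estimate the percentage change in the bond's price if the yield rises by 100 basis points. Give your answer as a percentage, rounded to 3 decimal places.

Periodic yield y = 0.084. Modified duration first:
  t   CF        PV=CF/(1+0.084)^t    t·PV
  1       240.00       221.4022       221.4022
  2       240.00       204.2456       408.4912
  3     2,240.00     1,758.5721     5,275.7162
  Σ                  2,184.2199     5,905.6096
P = 2,184.2199; D_Mac = 2.70376 yrs; D_mod = 2.70376/(1+0.084) = 2.49424 yrs.
ΔP/P ≈ -D_mod · Δy = -2.49424 × (+0.01) = -0.024942 = -2.4942%.

-2.494%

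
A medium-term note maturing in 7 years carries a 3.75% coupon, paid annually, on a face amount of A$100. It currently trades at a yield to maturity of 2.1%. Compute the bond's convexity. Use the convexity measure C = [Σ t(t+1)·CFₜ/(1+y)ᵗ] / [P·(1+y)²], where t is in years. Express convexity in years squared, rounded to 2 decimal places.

46.86

With y = 0.021:
  t   CF        PV=CF/(1+0.021)^t    t·PV        t(t+1)·PV
  1         3.75         3.6729         3.6729           7.3457
  2         3.75         3.5973         7.1947          21.5840
  3         3.75         3.5233        10.5700          42.2800
  4         3.75         3.4509        13.8035          69.0174
  5         3.75         3.3799        16.8994         101.3967
  6         3.75         3.3104        19.8622         139.0356
  7       103.75        89.7032       627.9224       5,023.3789
  Σ                    110.6379       699.9250       5,404.0383
P = 110.6379.
Convexity = Σ t(t+1)·PV / [P·(1+y)²] = 5,404.0383 / (110.6379 × 1.042441) = 46.85578.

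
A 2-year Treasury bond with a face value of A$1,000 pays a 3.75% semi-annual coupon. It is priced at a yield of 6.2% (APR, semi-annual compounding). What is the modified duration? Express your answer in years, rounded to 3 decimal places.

1.886 years

Periodic yield y = 0.031. First find Macaulay duration:
  t   CF        PV=CF/(1+0.031)^t    t·PV
  1        18.75        18.1862        18.1862
  2        18.75        17.6394        35.2788
  3        18.75        17.1090        51.3271
  4     1,018.75       901.6396     3,606.5583
  Σ                    954.5742     3,711.3504
P = 954.5742; Macaulay duration = 3,711.3504 / 954.5742 = 3.88796 half-year periods = 1.94398 years.
Modified duration = D_Mac / (1 + y) = 1.94398 / 1.031 = 1.88553 years.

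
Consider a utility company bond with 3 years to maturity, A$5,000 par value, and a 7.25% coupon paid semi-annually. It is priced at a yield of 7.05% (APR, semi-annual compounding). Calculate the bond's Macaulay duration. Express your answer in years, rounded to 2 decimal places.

2.75 years

Periodic yield y = 0.03525. Discount each cash flow and weight by its period:
  t   CF        PV=CF/(1+0.03525)^t    t·PV
  1       181.25       175.0785       175.0785
  2       181.25       169.1171       338.2342
  3       181.25       163.3587       490.0761
  4       181.25       157.7964       631.1856
  5       181.25       152.4235       762.1173
  6     5,181.25     4,208.8468    25,253.0805
  Σ                  5,026.6209    27,649.7722
Price P = Σ PV = 5,026.6209.
Macaulay duration = Σ(t·PV) / P = 27,649.7722 / 5,026.6209 = 5.50067 half-year periods.
In years: 5.50067 / 2 = 2.75033 years.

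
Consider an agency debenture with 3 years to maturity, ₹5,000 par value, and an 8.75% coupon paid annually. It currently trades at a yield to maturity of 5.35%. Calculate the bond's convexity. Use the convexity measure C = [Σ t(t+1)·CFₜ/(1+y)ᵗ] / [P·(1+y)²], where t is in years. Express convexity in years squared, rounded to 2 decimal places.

9.74

With y = 0.0535:
  t   CF        PV=CF/(1+0.0535)^t    t·PV        t(t+1)·PV
  1       437.50       415.2824       415.2824         830.5648
  2       437.50       394.1931       788.3861       2,365.1584
  3     5,437.50     4,650.4572    13,951.3715      55,805.4862
  Σ                  5,459.9326    15,155.0401      59,001.2094
P = 5,459.9326.
Convexity = Σ t(t+1)·PV / [P·(1+y)²] = 59,001.2094 / (5,459.9326 × 1.109862) = 9.73654.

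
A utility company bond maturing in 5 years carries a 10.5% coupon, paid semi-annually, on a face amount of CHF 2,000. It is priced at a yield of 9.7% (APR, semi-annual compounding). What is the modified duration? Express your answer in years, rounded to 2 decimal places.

Periodic yield y = 0.0485. First find Macaulay duration:
  t   CF        PV=CF/(1+0.0485)^t    t·PV
  1       105.00       100.1431       100.1431
  2       105.00        95.5108       191.0216
  3       105.00        91.0928       273.2784
  4       105.00        86.8791       347.5166
  5       105.00        82.8604       414.3021
  6       105.00        79.0276       474.1655
  7       105.00        75.3720       527.6043
  8       105.00        71.8856       575.0847
  9       105.00        68.5604       617.0437
  10    2,105.00     1,310.8945    13,108.9453
  Σ                  2,062.2264    16,629.1051
P = 2,062.2264; Macaulay duration = 16,629.1051 / 2,062.2264 = 8.06367 half-year periods = 4.03183 years.
Modified duration = D_Mac / (1 + y) = 4.03183 / 1.0485 = 3.84533 years.

3.85 years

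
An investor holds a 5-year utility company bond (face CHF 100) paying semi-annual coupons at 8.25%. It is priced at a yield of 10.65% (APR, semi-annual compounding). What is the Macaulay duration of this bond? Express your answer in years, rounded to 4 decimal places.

4.1502 years

Periodic yield y = 0.05325. Discount each cash flow and weight by its period:
  t   CF        PV=CF/(1+0.05325)^t    t·PV
  1        4.125         3.9164         3.9164
  2        4.125         3.7184         7.4369
  3        4.125         3.5304        10.5913
  4        4.125         3.3520        13.4078
  5        4.125         3.1825        15.9124
  6        4.125         3.0216        18.1295
  7        4.125         2.8688        20.0818
  8        4.125         2.7238        21.7902
  9        4.125         2.5861        23.2747
  10     104.125        61.9784       619.7840
  Σ                     90.8784       754.3251
Price P = Σ PV = 90.8784.
Macaulay duration = Σ(t·PV) / P = 754.3251 / 90.8784 = 8.30037 half-year periods.
In years: 8.30037 / 2 = 4.15019 years.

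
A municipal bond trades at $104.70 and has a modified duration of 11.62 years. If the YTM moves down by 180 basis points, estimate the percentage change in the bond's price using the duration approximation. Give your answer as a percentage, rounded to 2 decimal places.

Duration approximation: ΔP/P ≈ -D_mod · Δy = -11.62 × (-0.018) = +0.209160.
As a percentage: +20.9160%.

+20.92%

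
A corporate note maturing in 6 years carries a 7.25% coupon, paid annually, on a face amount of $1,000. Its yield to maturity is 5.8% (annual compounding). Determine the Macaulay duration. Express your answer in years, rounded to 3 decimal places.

5.108 years

Periodic yield y = 0.058. Discount each cash flow and weight by its year:
  t   CF        PV=CF/(1+0.058)^t    t·PV
  1        72.50        68.5255        68.5255
  2        72.50        64.7689       129.5378
  3        72.50        61.2183       183.6548
  4        72.50        57.8623       231.4490
  5        72.50        54.6902       273.4511
  6     1,072.50       764.6863     4,588.1176
  Σ                  1,071.7515     5,474.7359
Price P = Σ PV = 1,071.7515.
Macaulay duration = Σ(t·PV) / P = 5,474.7359 / 1,071.7515 = 5.10821 years.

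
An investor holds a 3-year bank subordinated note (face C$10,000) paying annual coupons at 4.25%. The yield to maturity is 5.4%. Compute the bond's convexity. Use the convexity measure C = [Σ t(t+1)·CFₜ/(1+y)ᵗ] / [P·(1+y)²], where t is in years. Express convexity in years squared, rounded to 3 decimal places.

With y = 0.054:
  t   CF        PV=CF/(1+0.054)^t    t·PV        t(t+1)·PV
  1       425.00       403.2258       403.2258         806.4516
  2       425.00       382.5672       765.1344       2,295.4031
  3    10,425.00     8,903.3661    26,710.0983     106,840.3931
  Σ                  9,689.1591    27,878.4584     109,942.2477
P = 9,689.1591.
Convexity = Σ t(t+1)·PV / [P·(1+y)²] = 109,942.2477 / (9,689.1591 × 1.110916) = 10.21403.

10.214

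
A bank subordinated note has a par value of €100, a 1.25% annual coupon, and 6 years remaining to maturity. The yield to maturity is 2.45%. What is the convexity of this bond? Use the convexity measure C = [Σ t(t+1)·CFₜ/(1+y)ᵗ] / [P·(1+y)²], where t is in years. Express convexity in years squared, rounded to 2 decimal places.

With y = 0.0245:
  t   CF        PV=CF/(1+0.0245)^t    t·PV        t(t+1)·PV
  1         1.25         1.2201         1.2201           2.4402
  2         1.25         1.1909         2.3819           7.1456
  3         1.25         1.1624         3.4873          13.9494
  4         1.25         1.1347         4.5386          22.6930
  5         1.25         1.1075         5.5376          33.2255
  6       101.25        87.5635       525.3812       3,677.6682
  Σ                     93.3792       542.5467       3,757.1219
P = 93.3792.
Convexity = Σ t(t+1)·PV / [P·(1+y)²] = 3,757.1219 / (93.3792 × 1.049600) = 38.33375.

38.33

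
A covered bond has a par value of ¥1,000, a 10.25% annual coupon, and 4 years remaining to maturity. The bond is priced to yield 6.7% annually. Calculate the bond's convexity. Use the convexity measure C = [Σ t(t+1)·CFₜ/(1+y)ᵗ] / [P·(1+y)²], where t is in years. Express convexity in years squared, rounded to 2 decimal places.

With y = 0.067:
  t   CF        PV=CF/(1+0.067)^t    t·PV        t(t+1)·PV
  1       102.50        96.0637        96.0637         192.1275
  2       102.50        90.0316       180.0632         540.1897
  3       102.50        84.3783       253.1348       1,012.5392
  4     1,102.50       850.5913     3,402.3651      17,011.8254
  Σ                  1,121.0649     3,931.6268      18,756.6817
P = 1,121.0649.
Convexity = Σ t(t+1)·PV / [P·(1+y)²] = 18,756.6817 / (1,121.0649 × 1.138489) = 14.69591.

14.70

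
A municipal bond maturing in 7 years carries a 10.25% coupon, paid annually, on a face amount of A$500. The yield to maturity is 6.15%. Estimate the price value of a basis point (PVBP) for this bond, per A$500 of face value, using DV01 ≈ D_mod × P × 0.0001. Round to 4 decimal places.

A$0.3180

Periodic yield y = 0.0615.
  t   CF        PV=CF/(1+0.0615)^t    t·PV
  1        51.25        48.2807        48.2807
  2        51.25        45.4835        90.9670
  3        51.25        42.8483       128.5450
  4        51.25        40.3658       161.4633
  5        51.25        38.0272       190.1358
  6        51.25        35.8240       214.9439
  7       551.25       363.0017     2,541.0116
  Σ                    613.8312     3,375.3474
P = 613.8312; D_Mac = 5.49882 yrs; D_mod = 5.18024 yrs.
DV01 ≈ 5.18024 × 613.8312 × 0.0001 = 0.317979.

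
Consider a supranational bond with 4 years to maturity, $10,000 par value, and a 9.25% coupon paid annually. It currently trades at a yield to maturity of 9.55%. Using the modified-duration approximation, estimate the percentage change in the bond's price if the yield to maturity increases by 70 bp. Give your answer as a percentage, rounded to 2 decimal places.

-2.25%

Periodic yield y = 0.0955. Modified duration first:
  t   CF        PV=CF/(1+0.0955)^t    t·PV
  1       925.00       844.3633       844.3633
  2       925.00       770.7561     1,541.5122
  3       925.00       703.5656     2,110.6968
  4    10,925.00     7,585.2853    30,341.1410
  Σ                  9,903.9702    34,837.7133
P = 9,903.9702; D_Mac = 3.51755 yrs; D_mod = 3.51755/(1+0.0955) = 3.21091 yrs.
ΔP/P ≈ -D_mod · Δy = -3.21091 × (+0.007) = -0.022476 = -2.2476%.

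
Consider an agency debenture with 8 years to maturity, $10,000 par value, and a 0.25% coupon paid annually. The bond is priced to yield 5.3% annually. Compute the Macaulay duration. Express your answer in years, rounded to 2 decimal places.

Periodic yield y = 0.053. Discount each cash flow and weight by its year:
  t   CF        PV=CF/(1+0.053)^t    t·PV
  1        25.00        23.7417        23.7417
  2        25.00        22.5467        45.0934
  3        25.00        21.4119        64.2357
  4        25.00        20.3342        81.3367
  5        25.00        19.3107        96.5535
  6        25.00        18.3388       110.0325
  7        25.00        17.4157       121.9100
  8    10,025.00     6,632.1969    53,057.5753
  Σ                  6,775.2965    53,600.4788
Price P = Σ PV = 6,775.2965.
Macaulay duration = Σ(t·PV) / P = 53,600.4788 / 6,775.2965 = 7.91116 years.

7.91 years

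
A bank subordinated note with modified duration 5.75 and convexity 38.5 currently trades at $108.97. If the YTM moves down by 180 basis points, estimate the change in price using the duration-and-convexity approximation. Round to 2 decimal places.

+$11.96

Duration effect: -D_mod·Δy = -5.75 × (-0.018) = +0.103500
Convexity effect: ½·C·(Δy)² = 0.5 × 38.5 × (-0.018)² = +0.0062370
ΔP/P ≈ +0.103500 + 0.0062370 = +0.109737
ΔP ≈ 108.97 × (+0.109737) = +11.95804089.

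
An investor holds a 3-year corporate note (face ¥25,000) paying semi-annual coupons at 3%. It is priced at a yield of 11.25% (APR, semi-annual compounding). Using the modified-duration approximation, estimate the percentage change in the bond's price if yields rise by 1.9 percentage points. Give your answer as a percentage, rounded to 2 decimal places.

Periodic yield y = 0.05625. Modified duration first:
  t   CF        PV=CF/(1+0.05625)^t    t·PV
  1       375.00       355.0296       355.0296
  2       375.00       336.1227       672.2454
  3       375.00       318.2227       954.6680
  4       375.00       301.2759     1,205.1036
  5       375.00       285.2316     1,426.1581
  6    25,375.00    18,272.8260   109,636.9561
  Σ                 19,868.7085   114,250.1607
P = 19,868.7085; D_Mac = 5.75026 half-year periods = 2.87513 yrs; D_mod = 2.87513/(1+0.05625) = 2.72201 yrs.
ΔP/P ≈ -D_mod · Δy = -2.72201 × (+0.019) = -0.051718 = -5.1718%.

-5.17%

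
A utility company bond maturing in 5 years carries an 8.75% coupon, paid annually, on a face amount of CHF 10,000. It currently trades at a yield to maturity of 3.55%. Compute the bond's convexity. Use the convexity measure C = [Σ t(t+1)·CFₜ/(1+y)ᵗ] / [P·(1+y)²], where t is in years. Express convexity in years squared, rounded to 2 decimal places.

23.06

With y = 0.0355:
  t   CF        PV=CF/(1+0.0355)^t    t·PV        t(t+1)·PV
  1       875.00       845.0024       845.0024       1,690.0048
  2       875.00       816.0332     1,632.0665       4,896.1994
  3       875.00       788.0572     2,364.1716       9,456.6864
  4       875.00       761.0403     3,044.1611      15,220.8055
  5    10,875.00     9,134.3732    45,671.8658     274,031.1948
  Σ                 12,344.5063    53,557.2674     305,294.8909
P = 12,344.5063.
Convexity = Σ t(t+1)·PV / [P·(1+y)²] = 305,294.8909 / (12,344.5063 × 1.072260) = 23.06458.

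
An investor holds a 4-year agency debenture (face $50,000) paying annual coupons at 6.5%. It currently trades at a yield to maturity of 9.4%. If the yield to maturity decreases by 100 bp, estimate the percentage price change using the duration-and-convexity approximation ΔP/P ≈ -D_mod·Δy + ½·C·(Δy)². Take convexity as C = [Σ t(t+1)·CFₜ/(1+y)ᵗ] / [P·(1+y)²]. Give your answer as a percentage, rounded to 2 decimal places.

+3.39%

With y = 0.094:
  t   CF        PV=CF/(1+0.094)^t    t·PV        t(t+1)·PV
  1     3,250.00     2,970.7495     2,970.7495       5,941.4991
  2     3,250.00     2,715.4932     5,430.9864      16,292.9591
  3     3,250.00     2,482.1693     7,446.5078      29,786.0313
  4    53,250.00    37,174.9441   148,699.7764     743,498.8820
  Σ                 45,343.3561   164,548.0201     795,519.3714
P = 45,343.3561; D_Mac = 3.62893 yrs; D_mod = 3.31712 yrs; C = 14.65894.
Duration effect: -3.31712 × (-0.01) = +0.033171
Convexity effect: 0.5 × 14.65894 × (-0.01)² = +0.0007329
ΔP/P ≈ +0.033171 + 0.0007329 = +0.033904 = +3.3904%.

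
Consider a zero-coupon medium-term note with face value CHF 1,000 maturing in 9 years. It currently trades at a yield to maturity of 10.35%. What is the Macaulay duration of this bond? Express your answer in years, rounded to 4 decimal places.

A zero-coupon bond has a single cash flow at maturity, so its Macaulay duration equals its maturity: 9 years.

9.0000 years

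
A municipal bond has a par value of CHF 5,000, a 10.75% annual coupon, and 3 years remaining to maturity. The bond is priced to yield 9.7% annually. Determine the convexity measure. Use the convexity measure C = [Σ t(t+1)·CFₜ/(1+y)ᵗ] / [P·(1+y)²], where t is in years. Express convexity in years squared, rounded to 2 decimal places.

With y = 0.097:
  t   CF        PV=CF/(1+0.097)^t    t·PV        t(t+1)·PV
  1       537.50       489.9727       489.9727         979.9453
  2       537.50       446.6478       893.2956       2,679.8869
  3     5,537.50     4,194.6319    12,583.8957      50,335.5829
  Σ                  5,131.2524    13,967.1640      53,995.4151
P = 5,131.2524.
Convexity = Σ t(t+1)·PV / [P·(1+y)²] = 53,995.4151 / (5,131.2524 × 1.203409) = 8.74420.

8.74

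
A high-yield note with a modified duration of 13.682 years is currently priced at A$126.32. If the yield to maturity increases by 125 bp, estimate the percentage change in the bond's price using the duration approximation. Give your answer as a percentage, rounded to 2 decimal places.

Duration approximation: ΔP/P ≈ -D_mod · Δy = -13.682 × (+0.0125) = -0.171025.
As a percentage: -17.1025%.

-17.10%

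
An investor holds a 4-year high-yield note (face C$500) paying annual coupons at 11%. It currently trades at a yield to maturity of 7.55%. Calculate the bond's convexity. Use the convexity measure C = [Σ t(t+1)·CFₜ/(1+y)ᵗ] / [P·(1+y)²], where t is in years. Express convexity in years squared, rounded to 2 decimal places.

With y = 0.0755:
  t   CF        PV=CF/(1+0.0755)^t    t·PV        t(t+1)·PV
  1        55.00        51.1390        51.1390         102.2780
  2        55.00        47.5491        95.0981         285.2943
  3        55.00        44.2111       132.6333         530.5334
  4       555.00       414.8120     1,659.2480       8,296.2402
  Σ                    557.7112     1,938.1185       9,214.3459
P = 557.7112.
Convexity = Σ t(t+1)·PV / [P·(1+y)²] = 9,214.3459 / (557.7112 × 1.156700) = 14.28349.

14.28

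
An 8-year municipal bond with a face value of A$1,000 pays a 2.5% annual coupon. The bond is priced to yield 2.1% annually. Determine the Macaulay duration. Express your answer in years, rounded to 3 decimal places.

7.361 years

Periodic yield y = 0.021. Discount each cash flow and weight by its year:
  t   CF        PV=CF/(1+0.021)^t    t·PV
  1        25.00        24.4858        24.4858
  2        25.00        23.9822        47.9643
  3        25.00        23.4889        70.4667
  4        25.00        23.0058        92.0231
  5        25.00        22.5326       112.6630
  6        25.00        22.0691       132.4149
  7        25.00        21.6152       151.3066
  8     1,025.00       867.9964     6,943.9713
  Σ                  1,029.1760     7,575.2957
Price P = Σ PV = 1,029.1760.
Macaulay duration = Σ(t·PV) / P = 7,575.2957 / 1,029.1760 = 7.36054 years.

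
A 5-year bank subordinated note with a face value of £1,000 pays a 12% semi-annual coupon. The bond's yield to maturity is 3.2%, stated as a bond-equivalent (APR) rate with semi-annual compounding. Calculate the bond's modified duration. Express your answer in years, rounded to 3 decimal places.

Periodic yield y = 0.016. First find Macaulay duration:
  t   CF        PV=CF/(1+0.016)^t    t·PV
  1        60.00        59.0551        59.0551
  2        60.00        58.1251       116.2502
  3        60.00        57.2098       171.6293
  4        60.00        56.3088       225.2353
  5        60.00        55.4221       277.1103
  6        60.00        54.5493       327.2957
  7        60.00        53.6902       375.8316
  8        60.00        52.8447       422.7577
  9        60.00        52.0125       468.1127
  10    1,060.00       904.4171     9,044.1714
  Σ                  1,403.6348    11,487.4494
P = 1,403.6348; Macaulay duration = 11,487.4494 / 1,403.6348 = 8.18407 half-year periods = 4.09204 years.
Modified duration = D_Mac / (1 + y) = 4.09204 / 1.016 = 4.02759 years.

4.028 years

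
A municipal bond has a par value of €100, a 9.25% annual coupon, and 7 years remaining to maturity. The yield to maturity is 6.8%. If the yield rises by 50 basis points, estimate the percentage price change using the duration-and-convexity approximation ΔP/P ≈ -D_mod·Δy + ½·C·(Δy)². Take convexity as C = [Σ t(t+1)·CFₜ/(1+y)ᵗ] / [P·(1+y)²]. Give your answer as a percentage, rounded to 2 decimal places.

-2.56%

With y = 0.068:
  t   CF        PV=CF/(1+0.068)^t    t·PV        t(t+1)·PV
  1         9.25         8.6610         8.6610          17.3221
  2         9.25         8.1096        16.2192          48.6576
  3         9.25         7.5933        22.7798          91.1191
  4         9.25         7.1098        28.4392         142.1958
  5         9.25         6.6571        33.2855         199.7132
  6         9.25         6.2332        37.3995         261.7963
  7       109.25        68.9323       482.5260       3,860.2080
  Σ                    113.2963       629.3102       4,621.0120
P = 113.2963; D_Mac = 5.55455 yrs; D_mod = 5.20089 yrs; C = 35.75846.
Duration effect: -5.20089 × (+0.005) = -0.026004
Convexity effect: 0.5 × 35.75846 × (0.005)² = +0.0004470
ΔP/P ≈ -0.026004 + 0.0004470 = -0.025557 = -2.5557%.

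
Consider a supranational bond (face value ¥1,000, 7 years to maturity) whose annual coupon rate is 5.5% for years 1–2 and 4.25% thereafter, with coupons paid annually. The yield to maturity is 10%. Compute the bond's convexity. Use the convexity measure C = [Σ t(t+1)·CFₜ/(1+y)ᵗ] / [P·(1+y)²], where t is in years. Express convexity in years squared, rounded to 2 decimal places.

36.87

With y = 0.1:
  t   CF        PV=CF/(1+0.1)^t    t·PV        t(t+1)·PV
  1        55.00        50.0000        50.0000         100.0000
  2        55.00        45.4545        90.9091         272.7273
  3        42.50        31.9309        95.7926         383.1705
  4        42.50        29.0281       116.1123         580.5614
  5        42.50        26.3892       131.9458         791.6747
  6        42.50        23.9901       143.9409       1,007.5860
  7     1,042.50       534.9673     3,744.7714      29,958.1709
  Σ                    741.7601     4,373.4720      33,093.8909
P = 741.7601.
Convexity = Σ t(t+1)·PV / [P·(1+y)²] = 33,093.8909 / (741.7601 × 1.210000) = 36.87219.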